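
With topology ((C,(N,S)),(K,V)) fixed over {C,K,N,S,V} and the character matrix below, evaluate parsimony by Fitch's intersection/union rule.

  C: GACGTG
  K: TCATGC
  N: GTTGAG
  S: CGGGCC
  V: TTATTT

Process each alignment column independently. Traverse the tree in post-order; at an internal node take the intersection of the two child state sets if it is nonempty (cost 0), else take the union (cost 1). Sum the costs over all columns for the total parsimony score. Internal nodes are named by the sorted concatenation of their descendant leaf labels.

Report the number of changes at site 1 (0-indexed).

[col 0] NS: children N:{G}, S:{C} ∪→ {C,G}; cost 1
[col 0] CNS: children C:{G}, NS:{C,G} ∩→ {G}; cost 0
[col 0] KV: children K:{T}, V:{T} ∩→ {T}; cost 0
[col 0] CKNSV: children CNS:{G}, KV:{T} ∪→ {G,T}; cost 1
[col 1] NS: children N:{T}, S:{G} ∪→ {G,T}; cost 1
[col 1] CNS: children C:{A}, NS:{G,T} ∪→ {A,G,T}; cost 1
[col 1] KV: children K:{C}, V:{T} ∪→ {C,T}; cost 1
[col 1] CKNSV: children CNS:{A,G,T}, KV:{C,T} ∩→ {T}; cost 0
[col 2] NS: children N:{T}, S:{G} ∪→ {G,T}; cost 1
[col 2] CNS: children C:{C}, NS:{G,T} ∪→ {C,G,T}; cost 1
[col 2] KV: children K:{A}, V:{A} ∩→ {A}; cost 0
[col 2] CKNSV: children CNS:{C,G,T}, KV:{A} ∪→ {A,C,G,T}; cost 1
[col 3] NS: children N:{G}, S:{G} ∩→ {G}; cost 0
[col 3] CNS: children C:{G}, NS:{G} ∩→ {G}; cost 0
[col 3] KV: children K:{T}, V:{T} ∩→ {T}; cost 0
[col 3] CKNSV: children CNS:{G}, KV:{T} ∪→ {G,T}; cost 1
[col 4] NS: children N:{A}, S:{C} ∪→ {A,C}; cost 1
[col 4] CNS: children C:{T}, NS:{A,C} ∪→ {A,C,T}; cost 1
[col 4] KV: children K:{G}, V:{T} ∪→ {G,T}; cost 1
[col 4] CKNSV: children CNS:{A,C,T}, KV:{G,T} ∩→ {T}; cost 0
[col 5] NS: children N:{G}, S:{C} ∪→ {C,G}; cost 1
[col 5] CNS: children C:{G}, NS:{C,G} ∩→ {G}; cost 0
[col 5] KV: children K:{C}, V:{T} ∪→ {C,T}; cost 1
[col 5] CKNSV: children CNS:{G}, KV:{C,T} ∪→ {C,G,T}; cost 1
per-site changes: [2, 3, 3, 1, 3, 3]; total = 15

3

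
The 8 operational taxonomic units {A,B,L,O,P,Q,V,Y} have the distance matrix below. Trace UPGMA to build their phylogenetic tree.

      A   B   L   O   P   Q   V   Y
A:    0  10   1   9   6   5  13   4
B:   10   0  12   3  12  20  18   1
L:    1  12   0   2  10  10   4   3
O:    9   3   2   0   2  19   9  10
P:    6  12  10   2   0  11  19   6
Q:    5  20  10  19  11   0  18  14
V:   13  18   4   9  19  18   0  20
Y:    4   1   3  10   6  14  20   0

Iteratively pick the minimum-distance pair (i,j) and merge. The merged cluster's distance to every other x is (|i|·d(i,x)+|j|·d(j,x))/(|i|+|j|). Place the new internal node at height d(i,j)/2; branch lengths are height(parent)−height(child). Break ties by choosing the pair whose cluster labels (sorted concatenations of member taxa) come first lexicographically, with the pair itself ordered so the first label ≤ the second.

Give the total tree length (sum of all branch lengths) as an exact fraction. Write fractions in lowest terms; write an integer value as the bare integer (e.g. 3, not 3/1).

iteration 1: select A,L (d=1); attach at lengths (1/2, 1/2); label the merged cluster AL
  updated: d(AL,B)=11, d(AL,O)=11/2, d(AL,P)=8, d(AL,Q)=15/2, d(AL,V)=17/2, d(AL,Y)=7/2
iteration 2: select B,Y (d=1); attach at lengths (1/2, 1/2); label the merged cluster BY
  updated: d(AL,BY)=29/4, d(BY,O)=13/2, d(BY,P)=9, d(BY,Q)=17, d(BY,V)=19
iteration 3: select O,P (d=2); attach at lengths (1, 1); label the merged cluster OP
  updated: d(AL,OP)=27/4, d(BY,OP)=31/4, d(OP,Q)=15, d(OP,V)=14
iteration 4: select AL,OP (d=27/4); attach at lengths (23/8, 19/8); label the merged cluster ALOP
  updated: d(ALOP,BY)=15/2, d(ALOP,Q)=45/4, d(ALOP,V)=45/4
iteration 5: select ALOP,BY (d=15/2); attach at lengths (3/8, 13/4); label the merged cluster ABLOPY
  updated: d(ABLOPY,Q)=79/6, d(ABLOPY,V)=83/6
iteration 6: select ABLOPY,Q (d=79/6); attach at lengths (17/6, 79/12); label the merged cluster ABLOPQY
  updated: d(ABLOPQY,V)=101/7
iteration 7: select ABLOPQY,V (d=101/7); attach at lengths (53/84, 101/14); label the merged cluster ABLOPQVY
final tree: (((((A:1/2,L:1/2):23/8,(O:1,P:1):19/8):3/8,(B:1/2,Y:1/2):13/4):17/6,Q:79/12):53/84,V:101/14)
total length: 5063/168

5063/168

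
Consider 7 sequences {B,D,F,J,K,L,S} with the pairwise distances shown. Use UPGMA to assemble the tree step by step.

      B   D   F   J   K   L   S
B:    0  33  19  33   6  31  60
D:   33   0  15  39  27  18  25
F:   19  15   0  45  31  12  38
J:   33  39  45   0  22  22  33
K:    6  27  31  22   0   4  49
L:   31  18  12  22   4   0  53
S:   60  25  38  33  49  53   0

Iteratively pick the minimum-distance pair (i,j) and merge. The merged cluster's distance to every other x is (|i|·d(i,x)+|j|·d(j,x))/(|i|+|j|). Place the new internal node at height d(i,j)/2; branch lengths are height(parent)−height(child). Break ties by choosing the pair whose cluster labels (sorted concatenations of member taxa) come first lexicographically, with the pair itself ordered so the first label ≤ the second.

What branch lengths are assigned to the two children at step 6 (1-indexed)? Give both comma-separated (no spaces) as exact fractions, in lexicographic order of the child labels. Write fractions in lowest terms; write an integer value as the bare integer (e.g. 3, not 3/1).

iteration 1: select K,L (d=4); attach at lengths (2, 2); label the merged cluster KL
  updated: d(B,KL)=37/2, d(D,KL)=45/2, d(F,KL)=43/2, d(J,KL)=22, d(KL,S)=51
iteration 2: select D,F (d=15); attach at lengths (15/2, 15/2); label the merged cluster DF
  updated: d(B,DF)=26, d(DF,J)=42, d(DF,KL)=22, d(DF,S)=63/2
iteration 3: select B,KL (d=37/2); attach at lengths (37/4, 29/4); label the merged cluster BKL
  updated: d(BKL,DF)=70/3, d(BKL,J)=77/3, d(BKL,S)=54
iteration 4: select BKL,DF (d=70/3); attach at lengths (29/12, 25/6); label the merged cluster BDFKL
  updated: d(BDFKL,J)=161/5, d(BDFKL,S)=45
iteration 5: select BDFKL,J (d=161/5); attach at lengths (133/30, 161/10); label the merged cluster BDFJKL
  updated: d(BDFJKL,S)=43
iteration 6: select BDFJKL,S (d=43); attach at lengths (27/5, 43/2); label the merged cluster BDFJKLS
final tree: ((((B:37/4,(K:2,L:2):29/4):29/12,(D:15/2,F:15/2):25/6):133/30,J:161/10):27/5,S:43/2)
total length: 5371/60

27/5,43/2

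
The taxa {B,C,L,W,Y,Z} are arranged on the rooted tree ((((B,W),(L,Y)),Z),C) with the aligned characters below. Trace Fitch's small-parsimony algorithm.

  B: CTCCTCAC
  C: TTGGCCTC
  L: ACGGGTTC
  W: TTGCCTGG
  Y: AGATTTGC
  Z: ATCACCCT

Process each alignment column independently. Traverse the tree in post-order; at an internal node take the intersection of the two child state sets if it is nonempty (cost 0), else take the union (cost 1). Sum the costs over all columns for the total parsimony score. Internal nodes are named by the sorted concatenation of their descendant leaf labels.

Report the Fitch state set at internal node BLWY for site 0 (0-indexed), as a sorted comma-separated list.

site 0, node BW: B={C} ∪ W={T} → {C,T} (+1)
site 0, node LY: L={A} ∩ Y={A} → {A} (+0)
site 0, node BLWY: BW={C,T} ∪ LY={A} → {A,C,T} (+1)
site 0, node BLWYZ: BLWY={A,C,T} ∩ Z={A} → {A} (+0)
site 0, node BCLWYZ: BLWYZ={A} ∪ C={T} → {A,T} (+1)
site 1, node BW: B={T} ∩ W={T} → {T} (+0)
site 1, node LY: L={C} ∪ Y={G} → {C,G} (+1)
site 1, node BLWY: BW={T} ∪ LY={C,G} → {C,G,T} (+1)
site 1, node BLWYZ: BLWY={C,G,T} ∩ Z={T} → {T} (+0)
site 1, node BCLWYZ: BLWYZ={T} ∩ C={T} → {T} (+0)
site 2, node BW: B={C} ∪ W={G} → {C,G} (+1)
site 2, node LY: L={G} ∪ Y={A} → {A,G} (+1)
site 2, node BLWY: BW={C,G} ∩ LY={A,G} → {G} (+0)
site 2, node BLWYZ: BLWY={G} ∪ Z={C} → {C,G} (+1)
site 2, node BCLWYZ: BLWYZ={C,G} ∩ C={G} → {G} (+0)
site 3, node BW: B={C} ∩ W={C} → {C} (+0)
site 3, node LY: L={G} ∪ Y={T} → {G,T} (+1)
site 3, node BLWY: BW={C} ∪ LY={G,T} → {C,G,T} (+1)
site 3, node BLWYZ: BLWY={C,G,T} ∪ Z={A} → {A,C,G,T} (+1)
site 3, node BCLWYZ: BLWYZ={A,C,G,T} ∩ C={G} → {G} (+0)
site 4, node BW: B={T} ∪ W={C} → {C,T} (+1)
site 4, node LY: L={G} ∪ Y={T} → {G,T} (+1)
site 4, node BLWY: BW={C,T} ∩ LY={G,T} → {T} (+0)
site 4, node BLWYZ: BLWY={T} ∪ Z={C} → {C,T} (+1)
site 4, node BCLWYZ: BLWYZ={C,T} ∩ C={C} → {C} (+0)
site 5, node BW: B={C} ∪ W={T} → {C,T} (+1)
site 5, node LY: L={T} ∩ Y={T} → {T} (+0)
site 5, node BLWY: BW={C,T} ∩ LY={T} → {T} (+0)
site 5, node BLWYZ: BLWY={T} ∪ Z={C} → {C,T} (+1)
site 5, node BCLWYZ: BLWYZ={C,T} ∩ C={C} → {C} (+0)
site 6, node BW: B={A} ∪ W={G} → {A,G} (+1)
site 6, node LY: L={T} ∪ Y={G} → {G,T} (+1)
site 6, node BLWY: BW={A,G} ∩ LY={G,T} → {G} (+0)
site 6, node BLWYZ: BLWY={G} ∪ Z={C} → {C,G} (+1)
site 6, node BCLWYZ: BLWYZ={C,G} ∪ C={T} → {C,G,T} (+1)
site 7, node BW: B={C} ∪ W={G} → {C,G} (+1)
site 7, node LY: L={C} ∩ Y={C} → {C} (+0)
site 7, node BLWY: BW={C,G} ∩ LY={C} → {C} (+0)
site 7, node BLWYZ: BLWY={C} ∪ Z={T} → {C,T} (+1)
site 7, node BCLWYZ: BLWYZ={C,T} ∩ C={C} → {C} (+0)
per-site changes: [3, 2, 3, 3, 3, 2, 4, 2]; total = 22

A,C,T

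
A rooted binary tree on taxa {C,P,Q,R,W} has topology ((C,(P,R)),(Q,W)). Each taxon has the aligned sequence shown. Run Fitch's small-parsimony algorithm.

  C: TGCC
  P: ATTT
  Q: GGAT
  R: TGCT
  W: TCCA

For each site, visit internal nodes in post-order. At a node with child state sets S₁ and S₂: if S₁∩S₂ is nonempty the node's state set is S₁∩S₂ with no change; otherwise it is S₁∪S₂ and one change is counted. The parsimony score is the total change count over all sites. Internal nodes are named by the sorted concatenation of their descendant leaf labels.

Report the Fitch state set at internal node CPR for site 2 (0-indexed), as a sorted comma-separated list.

C

[col 0] PR: children P:{A}, R:{T} ∪→ {A,T}; cost 1
[col 0] CPR: children C:{T}, PR:{A,T} ∩→ {T}; cost 0
[col 0] QW: children Q:{G}, W:{T} ∪→ {G,T}; cost 1
[col 0] CPQRW: children CPR:{T}, QW:{G,T} ∩→ {T}; cost 0
[col 1] PR: children P:{T}, R:{G} ∪→ {G,T}; cost 1
[col 1] CPR: children C:{G}, PR:{G,T} ∩→ {G}; cost 0
[col 1] QW: children Q:{G}, W:{C} ∪→ {C,G}; cost 1
[col 1] CPQRW: children CPR:{G}, QW:{C,G} ∩→ {G}; cost 0
[col 2] PR: children P:{T}, R:{C} ∪→ {C,T}; cost 1
[col 2] CPR: children C:{C}, PR:{C,T} ∩→ {C}; cost 0
[col 2] QW: children Q:{A}, W:{C} ∪→ {A,C}; cost 1
[col 2] CPQRW: children CPR:{C}, QW:{A,C} ∩→ {C}; cost 0
[col 3] PR: children P:{T}, R:{T} ∩→ {T}; cost 0
[col 3] CPR: children C:{C}, PR:{T} ∪→ {C,T}; cost 1
[col 3] QW: children Q:{T}, W:{A} ∪→ {A,T}; cost 1
[col 3] CPQRW: children CPR:{C,T}, QW:{A,T} ∩→ {T}; cost 0
per-site changes: [2, 2, 2, 2]; total = 8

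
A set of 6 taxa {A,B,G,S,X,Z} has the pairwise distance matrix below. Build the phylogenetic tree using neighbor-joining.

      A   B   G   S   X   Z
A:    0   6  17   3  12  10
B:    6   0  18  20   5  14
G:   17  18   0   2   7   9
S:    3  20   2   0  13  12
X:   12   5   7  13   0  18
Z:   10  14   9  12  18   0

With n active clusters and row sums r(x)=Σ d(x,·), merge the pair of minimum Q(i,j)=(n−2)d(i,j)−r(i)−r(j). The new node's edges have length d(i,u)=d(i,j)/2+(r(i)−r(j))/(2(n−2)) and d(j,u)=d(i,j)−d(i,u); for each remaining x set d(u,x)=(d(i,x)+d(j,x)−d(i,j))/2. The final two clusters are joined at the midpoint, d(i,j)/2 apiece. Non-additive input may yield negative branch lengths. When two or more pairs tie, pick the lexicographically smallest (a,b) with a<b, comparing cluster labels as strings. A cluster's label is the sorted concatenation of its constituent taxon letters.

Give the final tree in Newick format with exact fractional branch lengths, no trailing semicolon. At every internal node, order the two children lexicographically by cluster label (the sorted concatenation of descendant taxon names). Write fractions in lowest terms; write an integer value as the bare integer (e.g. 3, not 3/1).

step 1: merge (B,X) at d=5, Q=-98; branch lengths B→7/2, X→3/2; new cluster BX
  updated: d(A,BX)=13/2, d(BX,G)=10, d(BX,S)=14, d(BX,Z)=27/2
step 2: merge (G,S) at d=2, Q=-63; branch lengths G→13/6, S→-1/6; new cluster GS
  updated: d(A,GS)=9, d(BX,GS)=11, d(GS,Z)=19/2
step 3: merge (A,BX) at d=13/2, Q=-87/2; branch lengths A→15/8, BX→37/8; new cluster ABX
  updated: d(ABX,GS)=27/4, d(ABX,Z)=17/2
step 4: merge (ABX,GS) at d=27/4, Q=-99/4; branch lengths ABX→23/8, GS→31/8; new cluster ABGSX
  updated: d(ABGSX,Z)=45/8
step 5: merge (ABGSX,Z) at d=45/8; branch lengths ABGSX→45/16, Z→45/16; new cluster ABGSXZ
final tree: (((A:15/8,(B:7/2,X:3/2):37/8):23/8,(G:13/6,S:-1/6):31/8):45/16,Z:45/16)
total length: 207/8

(((A:15/8,(B:7/2,X:3/2):37/8):23/8,(G:13/6,S:-1/6):31/8):45/16,Z:45/16)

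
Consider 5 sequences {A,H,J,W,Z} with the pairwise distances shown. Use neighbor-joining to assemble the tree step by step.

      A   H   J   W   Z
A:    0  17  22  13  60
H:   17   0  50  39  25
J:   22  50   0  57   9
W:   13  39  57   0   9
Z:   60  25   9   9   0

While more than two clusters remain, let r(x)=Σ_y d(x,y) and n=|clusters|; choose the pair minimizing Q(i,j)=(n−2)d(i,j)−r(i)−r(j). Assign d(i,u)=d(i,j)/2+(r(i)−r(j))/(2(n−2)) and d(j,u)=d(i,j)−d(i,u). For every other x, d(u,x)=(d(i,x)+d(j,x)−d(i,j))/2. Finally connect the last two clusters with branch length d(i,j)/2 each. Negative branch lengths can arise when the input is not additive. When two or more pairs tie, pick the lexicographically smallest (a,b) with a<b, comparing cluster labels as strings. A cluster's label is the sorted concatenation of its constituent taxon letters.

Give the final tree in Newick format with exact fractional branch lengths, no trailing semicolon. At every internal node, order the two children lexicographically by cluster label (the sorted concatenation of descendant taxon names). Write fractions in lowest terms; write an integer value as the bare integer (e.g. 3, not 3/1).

(((A:23/8,H:113/8):61/8,(J:31/3,Z:-4/3):149/8):79/16,W:79/16)

iteration 1: select J,Z (d=9, Q=-214); attach at lengths (31/3, -4/3); label the merged cluster JZ
  updated: d(A,JZ)=73/2, d(H,JZ)=33, d(JZ,W)=57/2
iteration 2: select A,H (d=17, Q=-243/2); attach at lengths (23/8, 113/8); label the merged cluster AH
  updated: d(AH,JZ)=105/4, d(AH,W)=35/2
iteration 3: select AH,JZ (d=105/4, Q=-289/4); attach at lengths (61/8, 149/8); label the merged cluster AHJZ
  updated: d(AHJZ,W)=79/8
iteration 4: select AHJZ,W (d=79/8); attach at lengths (79/16, 79/16); label the merged cluster AHJWZ
final tree: (((A:23/8,H:113/8):61/8,(J:31/3,Z:-4/3):149/8):79/16,W:79/16)
total length: 497/8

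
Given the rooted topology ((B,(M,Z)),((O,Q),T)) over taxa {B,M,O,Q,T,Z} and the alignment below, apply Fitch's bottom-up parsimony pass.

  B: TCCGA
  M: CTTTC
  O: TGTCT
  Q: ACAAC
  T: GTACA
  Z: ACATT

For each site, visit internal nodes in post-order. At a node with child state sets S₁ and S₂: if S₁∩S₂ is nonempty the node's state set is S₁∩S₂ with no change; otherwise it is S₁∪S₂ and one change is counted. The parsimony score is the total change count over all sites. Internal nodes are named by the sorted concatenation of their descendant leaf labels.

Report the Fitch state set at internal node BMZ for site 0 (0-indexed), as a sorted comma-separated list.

[col 0] MZ: children M:{C}, Z:{A} ∪→ {A,C}; cost 1
[col 0] BMZ: children B:{T}, MZ:{A,C} ∪→ {A,C,T}; cost 1
[col 0] OQ: children O:{T}, Q:{A} ∪→ {A,T}; cost 1
[col 0] OQT: children OQ:{A,T}, T:{G} ∪→ {A,G,T}; cost 1
[col 0] BMOQTZ: children BMZ:{A,C,T}, OQT:{A,G,T} ∩→ {A,T}; cost 0
[col 1] MZ: children M:{T}, Z:{C} ∪→ {C,T}; cost 1
[col 1] BMZ: children B:{C}, MZ:{C,T} ∩→ {C}; cost 0
[col 1] OQ: children O:{G}, Q:{C} ∪→ {C,G}; cost 1
[col 1] OQT: children OQ:{C,G}, T:{T} ∪→ {C,G,T}; cost 1
[col 1] BMOQTZ: children BMZ:{C}, OQT:{C,G,T} ∩→ {C}; cost 0
[col 2] MZ: children M:{T}, Z:{A} ∪→ {A,T}; cost 1
[col 2] BMZ: children B:{C}, MZ:{A,T} ∪→ {A,C,T}; cost 1
[col 2] OQ: children O:{T}, Q:{A} ∪→ {A,T}; cost 1
[col 2] OQT: children OQ:{A,T}, T:{A} ∩→ {A}; cost 0
[col 2] BMOQTZ: children BMZ:{A,C,T}, OQT:{A} ∩→ {A}; cost 0
[col 3] MZ: children M:{T}, Z:{T} ∩→ {T}; cost 0
[col 3] BMZ: children B:{G}, MZ:{T} ∪→ {G,T}; cost 1
[col 3] OQ: children O:{C}, Q:{A} ∪→ {A,C}; cost 1
[col 3] OQT: children OQ:{A,C}, T:{C} ∩→ {C}; cost 0
[col 3] BMOQTZ: children BMZ:{G,T}, OQT:{C} ∪→ {C,G,T}; cost 1
[col 4] MZ: children M:{C}, Z:{T} ∪→ {C,T}; cost 1
[col 4] BMZ: children B:{A}, MZ:{C,T} ∪→ {A,C,T}; cost 1
[col 4] OQ: children O:{T}, Q:{C} ∪→ {C,T}; cost 1
[col 4] OQT: children OQ:{C,T}, T:{A} ∪→ {A,C,T}; cost 1
[col 4] BMOQTZ: children BMZ:{A,C,T}, OQT:{A,C,T} ∩→ {A,C,T}; cost 0
per-site changes: [4, 3, 3, 3, 4]; total = 17

A,C,T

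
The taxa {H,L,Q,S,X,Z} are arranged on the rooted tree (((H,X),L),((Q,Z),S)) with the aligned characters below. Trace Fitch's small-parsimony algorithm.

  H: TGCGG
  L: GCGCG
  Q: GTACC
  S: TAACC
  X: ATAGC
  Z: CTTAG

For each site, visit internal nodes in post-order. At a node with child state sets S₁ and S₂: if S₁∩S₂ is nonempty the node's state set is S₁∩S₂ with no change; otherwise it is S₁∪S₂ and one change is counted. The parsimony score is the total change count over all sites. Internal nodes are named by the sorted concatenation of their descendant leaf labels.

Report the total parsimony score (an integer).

15

site 0, node HX: H={T} ∪ X={A} → {A,T} (+1)
site 0, node HLX: HX={A,T} ∪ L={G} → {A,G,T} (+1)
site 0, node QZ: Q={G} ∪ Z={C} → {C,G} (+1)
site 0, node QSZ: QZ={C,G} ∪ S={T} → {C,G,T} (+1)
site 0, node HLQSXZ: HLX={A,G,T} ∩ QSZ={C,G,T} → {G,T} (+0)
site 1, node HX: H={G} ∪ X={T} → {G,T} (+1)
site 1, node HLX: HX={G,T} ∪ L={C} → {C,G,T} (+1)
site 1, node QZ: Q={T} ∩ Z={T} → {T} (+0)
site 1, node QSZ: QZ={T} ∪ S={A} → {A,T} (+1)
site 1, node HLQSXZ: HLX={C,G,T} ∩ QSZ={A,T} → {T} (+0)
site 2, node HX: H={C} ∪ X={A} → {A,C} (+1)
site 2, node HLX: HX={A,C} ∪ L={G} → {A,C,G} (+1)
site 2, node QZ: Q={A} ∪ Z={T} → {A,T} (+1)
site 2, node QSZ: QZ={A,T} ∩ S={A} → {A} (+0)
site 2, node HLQSXZ: HLX={A,C,G} ∩ QSZ={A} → {A} (+0)
site 3, node HX: H={G} ∩ X={G} → {G} (+0)
site 3, node HLX: HX={G} ∪ L={C} → {C,G} (+1)
site 3, node QZ: Q={C} ∪ Z={A} → {A,C} (+1)
site 3, node QSZ: QZ={A,C} ∩ S={C} → {C} (+0)
site 3, node HLQSXZ: HLX={C,G} ∩ QSZ={C} → {C} (+0)
site 4, node HX: H={G} ∪ X={C} → {C,G} (+1)
site 4, node HLX: HX={C,G} ∩ L={G} → {G} (+0)
site 4, node QZ: Q={C} ∪ Z={G} → {C,G} (+1)
site 4, node QSZ: QZ={C,G} ∩ S={C} → {C} (+0)
site 4, node HLQSXZ: HLX={G} ∪ QSZ={C} → {C,G} (+1)
per-site changes: [4, 3, 3, 2, 3]; total = 15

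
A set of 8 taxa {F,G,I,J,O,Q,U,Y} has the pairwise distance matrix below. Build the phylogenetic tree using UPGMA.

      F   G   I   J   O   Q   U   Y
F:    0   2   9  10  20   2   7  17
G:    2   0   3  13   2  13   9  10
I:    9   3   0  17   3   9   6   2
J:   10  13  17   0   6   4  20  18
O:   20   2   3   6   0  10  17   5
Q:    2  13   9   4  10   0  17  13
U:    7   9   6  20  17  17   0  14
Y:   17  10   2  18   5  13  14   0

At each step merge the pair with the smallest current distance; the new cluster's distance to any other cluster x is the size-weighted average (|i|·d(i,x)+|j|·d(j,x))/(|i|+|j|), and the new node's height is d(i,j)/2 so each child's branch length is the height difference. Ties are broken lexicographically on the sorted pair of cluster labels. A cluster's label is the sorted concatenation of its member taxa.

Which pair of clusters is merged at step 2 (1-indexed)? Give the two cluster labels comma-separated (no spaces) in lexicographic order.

step 1: merge (F,G) at d=2; branch lengths F→1, G→1; new cluster FG
  updated: d(FG,I)=6, d(FG,J)=23/2, d(FG,O)=11, d(FG,Q)=15/2, d(FG,U)=8, d(FG,Y)=27/2
step 2: merge (I,Y) at d=2; branch lengths I→1, Y→1; new cluster IY
  updated: d(FG,IY)=39/4, d(IY,J)=35/2, d(IY,O)=4, d(IY,Q)=11, d(IY,U)=10
step 3: merge (IY,O) at d=4; branch lengths IY→1, O→2; new cluster IOY
  updated: d(FG,IOY)=61/6, d(IOY,J)=41/3, d(IOY,Q)=32/3, d(IOY,U)=37/3
step 4: merge (J,Q) at d=4; branch lengths J→2, Q→2; new cluster JQ
  updated: d(FG,JQ)=19/2, d(IOY,JQ)=73/6, d(JQ,U)=37/2
step 5: merge (FG,U) at d=8; branch lengths FG→3, U→4; new cluster FGU
  updated: d(FGU,IOY)=98/9, d(FGU,JQ)=25/2
step 6: merge (FGU,IOY) at d=98/9; branch lengths FGU→13/9, IOY→31/9; new cluster FGIOUY
  updated: d(FGIOUY,JQ)=37/3
step 7: merge (FGIOUY,JQ) at d=37/3; branch lengths FGIOUY→13/18, JQ→25/6; new cluster FGIJOQUY
final tree: ((((F:1,G:1):3,U:4):13/9,((I:1,Y:1):1,O:2):31/9):13/18,(J:2,Q:2):25/6)
total length: 250/9

I,Y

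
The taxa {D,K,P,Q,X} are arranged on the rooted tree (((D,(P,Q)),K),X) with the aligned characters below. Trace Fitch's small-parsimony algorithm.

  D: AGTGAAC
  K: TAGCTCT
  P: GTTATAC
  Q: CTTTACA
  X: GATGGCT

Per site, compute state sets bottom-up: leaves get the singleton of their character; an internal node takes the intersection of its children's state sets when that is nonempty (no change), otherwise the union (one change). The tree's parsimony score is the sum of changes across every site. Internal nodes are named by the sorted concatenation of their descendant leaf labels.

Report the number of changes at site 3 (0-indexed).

3

site 0, node PQ: P={G} ∪ Q={C} → {C,G} (+1)
site 0, node DPQ: D={A} ∪ PQ={C,G} → {A,C,G} (+1)
site 0, node DKPQ: DPQ={A,C,G} ∪ K={T} → {A,C,G,T} (+1)
site 0, node DKPQX: DKPQ={A,C,G,T} ∩ X={G} → {G} (+0)
site 1, node PQ: P={T} ∩ Q={T} → {T} (+0)
site 1, node DPQ: D={G} ∪ PQ={T} → {G,T} (+1)
site 1, node DKPQ: DPQ={G,T} ∪ K={A} → {A,G,T} (+1)
site 1, node DKPQX: DKPQ={A,G,T} ∩ X={A} → {A} (+0)
site 2, node PQ: P={T} ∩ Q={T} → {T} (+0)
site 2, node DPQ: D={T} ∩ PQ={T} → {T} (+0)
site 2, node DKPQ: DPQ={T} ∪ K={G} → {G,T} (+1)
site 2, node DKPQX: DKPQ={G,T} ∩ X={T} → {T} (+0)
site 3, node PQ: P={A} ∪ Q={T} → {A,T} (+1)
site 3, node DPQ: D={G} ∪ PQ={A,T} → {A,G,T} (+1)
site 3, node DKPQ: DPQ={A,G,T} ∪ K={C} → {A,C,G,T} (+1)
site 3, node DKPQX: DKPQ={A,C,G,T} ∩ X={G} → {G} (+0)
site 4, node PQ: P={T} ∪ Q={A} → {A,T} (+1)
site 4, node DPQ: D={A} ∩ PQ={A,T} → {A} (+0)
site 4, node DKPQ: DPQ={A} ∪ K={T} → {A,T} (+1)
site 4, node DKPQX: DKPQ={A,T} ∪ X={G} → {A,G,T} (+1)
site 5, node PQ: P={A} ∪ Q={C} → {A,C} (+1)
site 5, node DPQ: D={A} ∩ PQ={A,C} → {A} (+0)
site 5, node DKPQ: DPQ={A} ∪ K={C} → {A,C} (+1)
site 5, node DKPQX: DKPQ={A,C} ∩ X={C} → {C} (+0)
site 6, node PQ: P={C} ∪ Q={A} → {A,C} (+1)
site 6, node DPQ: D={C} ∩ PQ={A,C} → {C} (+0)
site 6, node DKPQ: DPQ={C} ∪ K={T} → {C,T} (+1)
site 6, node DKPQX: DKPQ={C,T} ∩ X={T} → {T} (+0)
per-site changes: [3, 2, 1, 3, 3, 2, 2]; total = 16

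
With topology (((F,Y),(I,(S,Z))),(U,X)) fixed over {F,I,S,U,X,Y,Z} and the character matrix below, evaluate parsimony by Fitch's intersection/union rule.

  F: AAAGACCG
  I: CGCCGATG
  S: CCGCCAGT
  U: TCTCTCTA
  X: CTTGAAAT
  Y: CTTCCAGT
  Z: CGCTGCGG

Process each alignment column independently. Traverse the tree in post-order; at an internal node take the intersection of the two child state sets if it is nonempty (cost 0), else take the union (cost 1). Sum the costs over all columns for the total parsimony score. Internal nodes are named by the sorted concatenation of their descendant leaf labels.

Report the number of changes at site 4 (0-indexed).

4

[col 0] FY: children F:{A}, Y:{C} ∪→ {A,C}; cost 1
[col 0] SZ: children S:{C}, Z:{C} ∩→ {C}; cost 0
[col 0] ISZ: children I:{C}, SZ:{C} ∩→ {C}; cost 0
[col 0] FISYZ: children FY:{A,C}, ISZ:{C} ∩→ {C}; cost 0
[col 0] UX: children U:{T}, X:{C} ∪→ {C,T}; cost 1
[col 0] FISUXYZ: children FISYZ:{C}, UX:{C,T} ∩→ {C}; cost 0
[col 1] FY: children F:{A}, Y:{T} ∪→ {A,T}; cost 1
[col 1] SZ: children S:{C}, Z:{G} ∪→ {C,G}; cost 1
[col 1] ISZ: children I:{G}, SZ:{C,G} ∩→ {G}; cost 0
[col 1] FISYZ: children FY:{A,T}, ISZ:{G} ∪→ {A,G,T}; cost 1
[col 1] UX: children U:{C}, X:{T} ∪→ {C,T}; cost 1
[col 1] FISUXYZ: children FISYZ:{A,G,T}, UX:{C,T} ∩→ {T}; cost 0
[col 2] FY: children F:{A}, Y:{T} ∪→ {A,T}; cost 1
[col 2] SZ: children S:{G}, Z:{C} ∪→ {C,G}; cost 1
[col 2] ISZ: children I:{C}, SZ:{C,G} ∩→ {C}; cost 0
[col 2] FISYZ: children FY:{A,T}, ISZ:{C} ∪→ {A,C,T}; cost 1
[col 2] UX: children U:{T}, X:{T} ∩→ {T}; cost 0
[col 2] FISUXYZ: children FISYZ:{A,C,T}, UX:{T} ∩→ {T}; cost 0
[col 3] FY: children F:{G}, Y:{C} ∪→ {C,G}; cost 1
[col 3] SZ: children S:{C}, Z:{T} ∪→ {C,T}; cost 1
[col 3] ISZ: children I:{C}, SZ:{C,T} ∩→ {C}; cost 0
[col 3] FISYZ: children FY:{C,G}, ISZ:{C} ∩→ {C}; cost 0
[col 3] UX: children U:{C}, X:{G} ∪→ {C,G}; cost 1
[col 3] FISUXYZ: children FISYZ:{C}, UX:{C,G} ∩→ {C}; cost 0
[col 4] FY: children F:{A}, Y:{C} ∪→ {A,C}; cost 1
[col 4] SZ: children S:{C}, Z:{G} ∪→ {C,G}; cost 1
[col 4] ISZ: children I:{G}, SZ:{C,G} ∩→ {G}; cost 0
[col 4] FISYZ: children FY:{A,C}, ISZ:{G} ∪→ {A,C,G}; cost 1
[col 4] UX: children U:{T}, X:{A} ∪→ {A,T}; cost 1
[col 4] FISUXYZ: children FISYZ:{A,C,G}, UX:{A,T} ∩→ {A}; cost 0
[col 5] FY: children F:{C}, Y:{A} ∪→ {A,C}; cost 1
[col 5] SZ: children S:{A}, Z:{C} ∪→ {A,C}; cost 1
[col 5] ISZ: children I:{A}, SZ:{A,C} ∩→ {A}; cost 0
[col 5] FISYZ: children FY:{A,C}, ISZ:{A} ∩→ {A}; cost 0
[col 5] UX: children U:{C}, X:{A} ∪→ {A,C}; cost 1
[col 5] FISUXYZ: children FISYZ:{A}, UX:{A,C} ∩→ {A}; cost 0
[col 6] FY: children F:{C}, Y:{G} ∪→ {C,G}; cost 1
[col 6] SZ: children S:{G}, Z:{G} ∩→ {G}; cost 0
[col 6] ISZ: children I:{T}, SZ:{G} ∪→ {G,T}; cost 1
[col 6] FISYZ: children FY:{C,G}, ISZ:{G,T} ∩→ {G}; cost 0
[col 6] UX: children U:{T}, X:{A} ∪→ {A,T}; cost 1
[col 6] FISUXYZ: children FISYZ:{G}, UX:{A,T} ∪→ {A,G,T}; cost 1
[col 7] FY: children F:{G}, Y:{T} ∪→ {G,T}; cost 1
[col 7] SZ: children S:{T}, Z:{G} ∪→ {G,T}; cost 1
[col 7] ISZ: children I:{G}, SZ:{G,T} ∩→ {G}; cost 0
[col 7] FISYZ: children FY:{G,T}, ISZ:{G} ∩→ {G}; cost 0
[col 7] UX: children U:{A}, X:{T} ∪→ {A,T}; cost 1
[col 7] FISUXYZ: children FISYZ:{G}, UX:{A,T} ∪→ {A,G,T}; cost 1
per-site changes: [2, 4, 3, 3, 4, 3, 4, 4]; total = 27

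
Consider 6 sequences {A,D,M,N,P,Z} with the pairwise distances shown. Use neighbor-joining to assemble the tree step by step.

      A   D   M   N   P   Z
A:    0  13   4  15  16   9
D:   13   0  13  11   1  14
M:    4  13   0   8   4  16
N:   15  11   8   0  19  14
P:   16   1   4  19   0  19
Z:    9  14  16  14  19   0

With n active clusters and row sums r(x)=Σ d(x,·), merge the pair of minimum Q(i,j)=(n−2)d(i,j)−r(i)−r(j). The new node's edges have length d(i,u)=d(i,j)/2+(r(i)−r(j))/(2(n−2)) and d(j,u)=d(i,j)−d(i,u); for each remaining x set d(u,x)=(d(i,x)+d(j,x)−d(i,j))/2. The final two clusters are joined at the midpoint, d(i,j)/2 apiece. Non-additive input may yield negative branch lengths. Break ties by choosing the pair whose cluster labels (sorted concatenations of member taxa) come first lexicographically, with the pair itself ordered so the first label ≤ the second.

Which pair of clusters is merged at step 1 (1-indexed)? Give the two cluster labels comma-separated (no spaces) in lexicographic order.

D,P

step 1: merge (D,P) at d=1, Q=-107; branch lengths D→-3/8, P→11/8; new cluster DP
  updated: d(A,DP)=14, d(DP,M)=8, d(DP,N)=29/2, d(DP,Z)=16
step 2: merge (A,Z) at d=9, Q=-70; branch lengths A→7/3, Z→20/3; new cluster AZ
  updated: d(AZ,DP)=21/2, d(AZ,M)=11/2, d(AZ,N)=10
step 3: merge (AZ,N) at d=10, Q=-77/2; branch lengths AZ→27/8, N→53/8; new cluster ANZ
  updated: d(ANZ,DP)=15/2, d(ANZ,M)=7/4
step 4: merge (ANZ,DP) at d=15/2, Q=-69/4; branch lengths ANZ→5/8, DP→55/8; new cluster ADNPZ
  updated: d(ADNPZ,M)=9/8
step 5: merge (ADNPZ,M) at d=9/8; branch lengths ADNPZ→9/16, M→9/16; new cluster ADMNPZ
final tree: ((((A:7/3,Z:20/3):27/8,N:53/8):5/8,(D:-3/8,P:11/8):55/8):9/16,M:9/16)
total length: 229/8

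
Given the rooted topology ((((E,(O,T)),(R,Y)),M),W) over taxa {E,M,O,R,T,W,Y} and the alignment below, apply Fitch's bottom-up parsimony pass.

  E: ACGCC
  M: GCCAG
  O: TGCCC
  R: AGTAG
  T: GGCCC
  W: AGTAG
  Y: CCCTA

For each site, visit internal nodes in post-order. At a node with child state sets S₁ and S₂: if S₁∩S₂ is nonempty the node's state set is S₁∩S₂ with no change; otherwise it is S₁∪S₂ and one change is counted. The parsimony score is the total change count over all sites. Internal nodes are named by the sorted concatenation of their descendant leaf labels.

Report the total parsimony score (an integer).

14

[col 0] OT: children O:{T}, T:{G} ∪→ {G,T}; cost 1
[col 0] EOT: children E:{A}, OT:{G,T} ∪→ {A,G,T}; cost 1
[col 0] RY: children R:{A}, Y:{C} ∪→ {A,C}; cost 1
[col 0] EORTY: children EOT:{A,G,T}, RY:{A,C} ∩→ {A}; cost 0
[col 0] EMORTY: children EORTY:{A}, M:{G} ∪→ {A,G}; cost 1
[col 0] EMORTWY: children EMORTY:{A,G}, W:{A} ∩→ {A}; cost 0
[col 1] OT: children O:{G}, T:{G} ∩→ {G}; cost 0
[col 1] EOT: children E:{C}, OT:{G} ∪→ {C,G}; cost 1
[col 1] RY: children R:{G}, Y:{C} ∪→ {C,G}; cost 1
[col 1] EORTY: children EOT:{C,G}, RY:{C,G} ∩→ {C,G}; cost 0
[col 1] EMORTY: children EORTY:{C,G}, M:{C} ∩→ {C}; cost 0
[col 1] EMORTWY: children EMORTY:{C}, W:{G} ∪→ {C,G}; cost 1
[col 2] OT: children O:{C}, T:{C} ∩→ {C}; cost 0
[col 2] EOT: children E:{G}, OT:{C} ∪→ {C,G}; cost 1
[col 2] RY: children R:{T}, Y:{C} ∪→ {C,T}; cost 1
[col 2] EORTY: children EOT:{C,G}, RY:{C,T} ∩→ {C}; cost 0
[col 2] EMORTY: children EORTY:{C}, M:{C} ∩→ {C}; cost 0
[col 2] EMORTWY: children EMORTY:{C}, W:{T} ∪→ {C,T}; cost 1
[col 3] OT: children O:{C}, T:{C} ∩→ {C}; cost 0
[col 3] EOT: children E:{C}, OT:{C} ∩→ {C}; cost 0
[col 3] RY: children R:{A}, Y:{T} ∪→ {A,T}; cost 1
[col 3] EORTY: children EOT:{C}, RY:{A,T} ∪→ {A,C,T}; cost 1
[col 3] EMORTY: children EORTY:{A,C,T}, M:{A} ∩→ {A}; cost 0
[col 3] EMORTWY: children EMORTY:{A}, W:{A} ∩→ {A}; cost 0
[col 4] OT: children O:{C}, T:{C} ∩→ {C}; cost 0
[col 4] EOT: children E:{C}, OT:{C} ∩→ {C}; cost 0
[col 4] RY: children R:{G}, Y:{A} ∪→ {A,G}; cost 1
[col 4] EORTY: children EOT:{C}, RY:{A,G} ∪→ {A,C,G}; cost 1
[col 4] EMORTY: children EORTY:{A,C,G}, M:{G} ∩→ {G}; cost 0
[col 4] EMORTWY: children EMORTY:{G}, W:{G} ∩→ {G}; cost 0
per-site changes: [4, 3, 3, 2, 2]; total = 14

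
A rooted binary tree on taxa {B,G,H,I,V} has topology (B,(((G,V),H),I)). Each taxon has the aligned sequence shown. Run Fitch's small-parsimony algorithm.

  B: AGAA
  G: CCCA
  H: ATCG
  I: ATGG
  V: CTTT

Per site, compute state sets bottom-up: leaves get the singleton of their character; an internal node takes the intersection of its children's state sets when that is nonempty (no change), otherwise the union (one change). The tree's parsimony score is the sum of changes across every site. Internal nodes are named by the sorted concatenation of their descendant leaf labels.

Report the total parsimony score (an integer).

9

GV@0: {C} ∩ {C} = {C} (intersection, +0)
GHV@0: {C} ∪ {A} = {A,C} (union, +1)
GHIV@0: {A,C} ∩ {A} = {A} (intersection, +0)
BGHIV@0: {A} ∩ {A} = {A} (intersection, +0)
GV@1: {C} ∪ {T} = {C,T} (union, +1)
GHV@1: {C,T} ∩ {T} = {T} (intersection, +0)
GHIV@1: {T} ∩ {T} = {T} (intersection, +0)
BGHIV@1: {G} ∪ {T} = {G,T} (union, +1)
GV@2: {C} ∪ {T} = {C,T} (union, +1)
GHV@2: {C,T} ∩ {C} = {C} (intersection, +0)
GHIV@2: {C} ∪ {G} = {C,G} (union, +1)
BGHIV@2: {A} ∪ {C,G} = {A,C,G} (union, +1)
GV@3: {A} ∪ {T} = {A,T} (union, +1)
GHV@3: {A,T} ∪ {G} = {A,G,T} (union, +1)
GHIV@3: {A,G,T} ∩ {G} = {G} (intersection, +0)
BGHIV@3: {A} ∪ {G} = {A,G} (union, +1)
per-site changes: [1, 2, 3, 3]; total = 9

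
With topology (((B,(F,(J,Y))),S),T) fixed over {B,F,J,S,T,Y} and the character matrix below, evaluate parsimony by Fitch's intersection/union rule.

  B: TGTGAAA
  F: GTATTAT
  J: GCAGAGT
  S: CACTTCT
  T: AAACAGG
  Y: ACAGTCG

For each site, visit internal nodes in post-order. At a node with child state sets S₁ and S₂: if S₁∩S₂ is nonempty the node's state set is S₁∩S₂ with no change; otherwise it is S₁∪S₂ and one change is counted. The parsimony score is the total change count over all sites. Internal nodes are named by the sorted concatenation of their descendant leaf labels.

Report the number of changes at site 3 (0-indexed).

site 0, node JY: J={G} ∪ Y={A} → {A,G} (+1)
site 0, node FJY: F={G} ∩ JY={A,G} → {G} (+0)
site 0, node BFJY: B={T} ∪ FJY={G} → {G,T} (+1)
site 0, node BFJSY: BFJY={G,T} ∪ S={C} → {C,G,T} (+1)
site 0, node BFJSTY: BFJSY={C,G,T} ∪ T={A} → {A,C,G,T} (+1)
site 1, node JY: J={C} ∩ Y={C} → {C} (+0)
site 1, node FJY: F={T} ∪ JY={C} → {C,T} (+1)
site 1, node BFJY: B={G} ∪ FJY={C,T} → {C,G,T} (+1)
site 1, node BFJSY: BFJY={C,G,T} ∪ S={A} → {A,C,G,T} (+1)
site 1, node BFJSTY: BFJSY={A,C,G,T} ∩ T={A} → {A} (+0)
site 2, node JY: J={A} ∩ Y={A} → {A} (+0)
site 2, node FJY: F={A} ∩ JY={A} → {A} (+0)
site 2, node BFJY: B={T} ∪ FJY={A} → {A,T} (+1)
site 2, node BFJSY: BFJY={A,T} ∪ S={C} → {A,C,T} (+1)
site 2, node BFJSTY: BFJSY={A,C,T} ∩ T={A} → {A} (+0)
site 3, node JY: J={G} ∩ Y={G} → {G} (+0)
site 3, node FJY: F={T} ∪ JY={G} → {G,T} (+1)
site 3, node BFJY: B={G} ∩ FJY={G,T} → {G} (+0)
site 3, node BFJSY: BFJY={G} ∪ S={T} → {G,T} (+1)
site 3, node BFJSTY: BFJSY={G,T} ∪ T={C} → {C,G,T} (+1)
site 4, node JY: J={A} ∪ Y={T} → {A,T} (+1)
site 4, node FJY: F={T} ∩ JY={A,T} → {T} (+0)
site 4, node BFJY: B={A} ∪ FJY={T} → {A,T} (+1)
site 4, node BFJSY: BFJY={A,T} ∩ S={T} → {T} (+0)
site 4, node BFJSTY: BFJSY={T} ∪ T={A} → {A,T} (+1)
site 5, node JY: J={G} ∪ Y={C} → {C,G} (+1)
site 5, node FJY: F={A} ∪ JY={C,G} → {A,C,G} (+1)
site 5, node BFJY: B={A} ∩ FJY={A,C,G} → {A} (+0)
site 5, node BFJSY: BFJY={A} ∪ S={C} → {A,C} (+1)
site 5, node BFJSTY: BFJSY={A,C} ∪ T={G} → {A,C,G} (+1)
site 6, node JY: J={T} ∪ Y={G} → {G,T} (+1)
site 6, node FJY: F={T} ∩ JY={G,T} → {T} (+0)
site 6, node BFJY: B={A} ∪ FJY={T} → {A,T} (+1)
site 6, node BFJSY: BFJY={A,T} ∩ S={T} → {T} (+0)
site 6, node BFJSTY: BFJSY={T} ∪ T={G} → {G,T} (+1)
per-site changes: [4, 3, 2, 3, 3, 4, 3]; total = 22

3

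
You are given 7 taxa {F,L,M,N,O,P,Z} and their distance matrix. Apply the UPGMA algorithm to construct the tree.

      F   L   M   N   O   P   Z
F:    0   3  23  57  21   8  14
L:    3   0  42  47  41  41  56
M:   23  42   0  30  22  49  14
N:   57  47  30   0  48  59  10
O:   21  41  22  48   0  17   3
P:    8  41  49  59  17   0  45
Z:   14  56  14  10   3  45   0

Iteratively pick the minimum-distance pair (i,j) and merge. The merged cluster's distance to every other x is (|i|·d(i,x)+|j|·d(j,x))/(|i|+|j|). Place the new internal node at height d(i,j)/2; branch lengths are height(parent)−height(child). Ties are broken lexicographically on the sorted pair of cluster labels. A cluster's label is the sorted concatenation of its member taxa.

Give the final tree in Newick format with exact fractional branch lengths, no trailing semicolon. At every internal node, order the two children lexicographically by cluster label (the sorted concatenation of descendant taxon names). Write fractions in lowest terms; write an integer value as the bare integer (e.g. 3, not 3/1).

(((F:3/2,L:3/2):43/4,P:49/4):59/8,((M:9,(O:3/2,Z:3/2):15/2):17/3,N:44/3):119/24)

iteration 1: select F,L (d=3); attach at lengths (3/2, 3/2); label the merged cluster FL
  updated: d(FL,M)=65/2, d(FL,N)=52, d(FL,O)=31, d(FL,P)=49/2, d(FL,Z)=35
iteration 2: select O,Z (d=3); attach at lengths (3/2, 3/2); label the merged cluster OZ
  updated: d(FL,OZ)=33, d(M,OZ)=18, d(N,OZ)=29, d(OZ,P)=31
iteration 3: select M,OZ (d=18); attach at lengths (9, 15/2); label the merged cluster MOZ
  updated: d(FL,MOZ)=197/6, d(MOZ,N)=88/3, d(MOZ,P)=37
iteration 4: select FL,P (d=49/2); attach at lengths (43/4, 49/4); label the merged cluster FLP
  updated: d(FLP,MOZ)=308/9, d(FLP,N)=163/3
iteration 5: select MOZ,N (d=88/3); attach at lengths (17/3, 44/3); label the merged cluster MNOZ
  updated: d(FLP,MNOZ)=157/4
iteration 6: select FLP,MNOZ (d=157/4); attach at lengths (59/8, 119/24); label the merged cluster FLMNOPZ
final tree: (((F:3/2,L:3/2):43/4,P:49/4):59/8,((M:9,(O:3/2,Z:3/2):15/2):17/3,N:44/3):119/24)
total length: 469/6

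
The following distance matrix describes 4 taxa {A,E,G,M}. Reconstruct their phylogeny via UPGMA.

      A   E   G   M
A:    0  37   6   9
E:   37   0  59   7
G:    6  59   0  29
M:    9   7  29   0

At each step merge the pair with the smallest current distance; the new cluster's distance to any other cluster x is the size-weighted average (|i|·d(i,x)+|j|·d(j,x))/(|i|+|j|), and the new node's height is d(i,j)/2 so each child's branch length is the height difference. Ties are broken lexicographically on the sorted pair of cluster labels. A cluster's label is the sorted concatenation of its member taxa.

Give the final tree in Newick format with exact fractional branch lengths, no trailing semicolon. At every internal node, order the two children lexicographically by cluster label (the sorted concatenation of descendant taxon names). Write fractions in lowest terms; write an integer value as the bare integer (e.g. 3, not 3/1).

((A:3,G:3):55/4,(E:7/2,M:7/2):53/4)

1. join A+G (d=6) ⇒ AG; edges |A|=3, |G|=3
  updated: d(AG,E)=48, d(AG,M)=19
2. join E+M (d=7) ⇒ EM; edges |E|=7/2, |M|=7/2
  updated: d(AG,EM)=67/2
3. join AG+EM (d=67/2) ⇒ AEGM; edges |AG|=55/4, |EM|=53/4
final tree: ((A:3,G:3):55/4,(E:7/2,M:7/2):53/4)
total length: 40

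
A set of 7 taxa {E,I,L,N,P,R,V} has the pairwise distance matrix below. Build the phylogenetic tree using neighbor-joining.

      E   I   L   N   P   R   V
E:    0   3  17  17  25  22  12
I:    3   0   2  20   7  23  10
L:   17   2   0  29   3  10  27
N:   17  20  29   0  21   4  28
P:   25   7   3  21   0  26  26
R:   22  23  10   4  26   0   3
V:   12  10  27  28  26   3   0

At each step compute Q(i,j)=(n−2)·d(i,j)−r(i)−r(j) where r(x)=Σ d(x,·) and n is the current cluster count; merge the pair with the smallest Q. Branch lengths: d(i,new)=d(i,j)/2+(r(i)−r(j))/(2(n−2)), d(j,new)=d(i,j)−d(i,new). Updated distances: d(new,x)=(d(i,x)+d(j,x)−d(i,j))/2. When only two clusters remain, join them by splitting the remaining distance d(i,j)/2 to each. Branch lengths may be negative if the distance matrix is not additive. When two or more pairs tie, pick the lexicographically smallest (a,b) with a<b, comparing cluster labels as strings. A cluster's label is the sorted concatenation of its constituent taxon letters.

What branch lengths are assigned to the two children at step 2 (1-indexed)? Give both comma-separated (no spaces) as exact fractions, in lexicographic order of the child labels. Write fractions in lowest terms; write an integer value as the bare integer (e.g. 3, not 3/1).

step 1: merge (N,R) at d=4, Q=-187; branch lengths N→51/10, R→-11/10; new cluster NR
  updated: d(E,NR)=35/2, d(I,NR)=39/2, d(L,NR)=35/2, d(NR,P)=43/2, d(NR,V)=27/2
step 2: merge (L,P) at d=3, Q=-137; branch lengths L→-1/2, P→7/2; new cluster LP
  updated: d(E,LP)=39/2, d(I,LP)=3, d(LP,NR)=18, d(LP,V)=25
step 3: merge (I,LP) at d=3, Q=-92; branch lengths I→-7/2, LP→13/2; new cluster ILP
  updated: d(E,ILP)=39/4, d(ILP,NR)=69/4, d(ILP,V)=16
step 4: merge (E,ILP) at d=39/4, Q=-251/4; branch lengths E→63/16, ILP→93/16; new cluster EILP
  updated: d(EILP,NR)=25/2, d(EILP,V)=73/8
step 5: merge (EILP,NR) at d=25/2, Q=-281/8; branch lengths EILP→65/16, NR→135/16; new cluster EILNPR
  updated: d(EILNPR,V)=81/16
step 6: merge (EILNPR,V) at d=81/16; branch lengths EILNPR→81/32, V→81/32; new cluster EILNPRV
final tree: (((E:63/16,(I:-7/2,(L:-1/2,P:7/2):13/2):93/16):65/16,(N:51/10,R:-11/10):135/16):81/32,V:81/32)
total length: 597/16

-1/2,7/2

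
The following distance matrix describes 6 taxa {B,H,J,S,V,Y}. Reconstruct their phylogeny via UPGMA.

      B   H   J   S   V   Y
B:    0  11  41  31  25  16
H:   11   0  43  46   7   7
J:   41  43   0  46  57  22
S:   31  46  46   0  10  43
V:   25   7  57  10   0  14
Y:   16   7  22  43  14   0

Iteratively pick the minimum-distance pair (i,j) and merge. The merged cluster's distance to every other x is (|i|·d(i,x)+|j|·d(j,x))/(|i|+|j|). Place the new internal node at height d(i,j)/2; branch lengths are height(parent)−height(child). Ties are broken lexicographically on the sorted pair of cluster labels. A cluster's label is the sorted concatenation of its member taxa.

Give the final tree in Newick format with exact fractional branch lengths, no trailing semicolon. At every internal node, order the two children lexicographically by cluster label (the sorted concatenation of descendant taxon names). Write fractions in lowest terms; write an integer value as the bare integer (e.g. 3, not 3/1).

step 1: merge (H,V) at d=7; branch lengths H→7/2, V→7/2; new cluster HV
  updated: d(B,HV)=18, d(HV,J)=50, d(HV,S)=28, d(HV,Y)=21/2
step 2: merge (HV,Y) at d=21/2; branch lengths HV→7/4, Y→21/4; new cluster HVY
  updated: d(B,HVY)=52/3, d(HVY,J)=122/3, d(HVY,S)=33
step 3: merge (B,HVY) at d=52/3; branch lengths B→26/3, HVY→41/12; new cluster BHVY
  updated: d(BHVY,J)=163/4, d(BHVY,S)=65/2
step 4: merge (BHVY,S) at d=65/2; branch lengths BHVY→91/12, S→65/4; new cluster BHSVY
  updated: d(BHSVY,J)=209/5
step 5: merge (BHSVY,J) at d=209/5; branch lengths BHSVY→93/20, J→209/10; new cluster BHJSVY
final tree: (((B:26/3,((H:7/2,V:7/2):7/4,Y:21/4):41/12):91/12,S:65/4):93/20,J:209/10)
total length: 1132/15

(((B:26/3,((H:7/2,V:7/2):7/4,Y:21/4):41/12):91/12,S:65/4):93/20,J:209/10)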